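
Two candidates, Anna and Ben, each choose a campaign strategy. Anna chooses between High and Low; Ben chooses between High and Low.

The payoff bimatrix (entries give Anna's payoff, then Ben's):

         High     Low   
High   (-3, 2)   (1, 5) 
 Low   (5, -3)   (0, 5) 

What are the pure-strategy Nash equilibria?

(High, High): Anna prefers Low (5 > -3); Ben prefers Low (5 > 2) — not an equilibrium.
(High, Low): Anna gets 1 ≥ 0 from Low, and Ben gets 5 ≥ 2 from High — Nash equilibrium.
(Low, High): Ben prefers Low (5 > -3) — not an equilibrium.
(Low, Low): Anna prefers High (1 > 0) — not an equilibrium.

(High, Low)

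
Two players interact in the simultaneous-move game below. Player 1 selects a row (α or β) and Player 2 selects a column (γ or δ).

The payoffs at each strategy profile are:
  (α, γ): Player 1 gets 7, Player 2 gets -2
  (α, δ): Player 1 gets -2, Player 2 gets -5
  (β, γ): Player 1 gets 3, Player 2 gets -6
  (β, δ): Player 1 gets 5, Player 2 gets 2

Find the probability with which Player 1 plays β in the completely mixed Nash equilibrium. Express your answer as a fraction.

3/11

Let r be the probability that Player 1 plays α. In a completely mixed equilibrium, Player 2 must be indifferent between γ and δ.
Player 2's expected payoff from γ is −2r − 6(1−r); from δ it is −5r + 2(1−r).
Setting these equal: 4r − 6 = −7r + 2, so r = 8/11.
Therefore Player 1 plays β with probability 1 − 8/11 = 3/11.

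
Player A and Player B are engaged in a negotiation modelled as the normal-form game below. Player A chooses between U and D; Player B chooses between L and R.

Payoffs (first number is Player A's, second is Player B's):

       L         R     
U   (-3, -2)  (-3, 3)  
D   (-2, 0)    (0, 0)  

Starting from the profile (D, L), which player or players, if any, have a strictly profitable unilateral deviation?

Player A at (D, L) earns -2; deviating to U yields -3 — not better.
Player B earns 0; deviating to R yields 0 — not better.
Neither player can strictly improve; the profile is a Nash equilibrium.

Neither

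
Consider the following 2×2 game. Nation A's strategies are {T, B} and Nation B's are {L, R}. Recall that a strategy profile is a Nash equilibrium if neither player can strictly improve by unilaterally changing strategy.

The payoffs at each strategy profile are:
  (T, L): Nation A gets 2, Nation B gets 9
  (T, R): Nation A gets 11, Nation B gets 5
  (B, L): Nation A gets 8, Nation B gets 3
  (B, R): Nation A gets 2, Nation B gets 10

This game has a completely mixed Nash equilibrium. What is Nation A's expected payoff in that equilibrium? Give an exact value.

28/5

First find y, the probability Nation B plays L, from Nation A's indifference between T and B: 2y + 11(1−y) = 8y + 2(1−y), giving y = 3/5.
Since Nation A is indifferent in equilibrium, Nation A's expected payoff equals the payoff from either row against (3/5, 2/5). Using T: 2(3/5) + 11(2/5) = 28/5.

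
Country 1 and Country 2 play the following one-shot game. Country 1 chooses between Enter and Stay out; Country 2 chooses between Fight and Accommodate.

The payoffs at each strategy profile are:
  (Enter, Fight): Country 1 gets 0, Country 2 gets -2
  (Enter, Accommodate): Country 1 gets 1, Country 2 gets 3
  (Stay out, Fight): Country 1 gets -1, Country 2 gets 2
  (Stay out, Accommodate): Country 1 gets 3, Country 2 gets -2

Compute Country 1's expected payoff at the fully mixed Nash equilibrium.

1/3

First find q, the probability Country 2 plays Fight, from Country 1's indifference between Enter and Stay out: (1−q) = −q + 3(1−q), giving q = 2/3.
Since Country 1 is indifferent in equilibrium, Country 1's expected payoff equals the payoff from either row against (2/3, 1/3). Using Enter: (1/3) = 1/3.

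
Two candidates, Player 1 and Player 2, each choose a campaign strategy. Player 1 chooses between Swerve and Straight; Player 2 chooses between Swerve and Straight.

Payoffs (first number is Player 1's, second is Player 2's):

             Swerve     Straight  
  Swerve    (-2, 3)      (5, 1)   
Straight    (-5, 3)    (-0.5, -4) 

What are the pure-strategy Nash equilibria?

(Swerve, Swerve)

(Swerve, Swerve): Player 1 gets -2 ≥ -5 from Straight, and Player 2 gets 3 ≥ 1 from Straight — Nash equilibrium.
(Swerve, Straight): Player 2 prefers Swerve (3 > 1) — not an equilibrium.
(Straight, Swerve): Player 1 prefers Swerve (-2 > -5) — not an equilibrium.
(Straight, Straight): Player 1 prefers Swerve (5 > -0.5); Player 2 prefers Swerve (3 > -4) — not an equilibrium.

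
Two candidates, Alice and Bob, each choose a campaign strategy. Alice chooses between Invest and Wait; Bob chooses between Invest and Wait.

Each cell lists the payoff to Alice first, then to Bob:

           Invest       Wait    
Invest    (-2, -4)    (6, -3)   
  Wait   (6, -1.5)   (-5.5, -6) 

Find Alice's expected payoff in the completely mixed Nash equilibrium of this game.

First find q, the probability Bob plays Invest, from Alice's indifference between Invest and Wait: −2q + 6(1−q) = 6q − 5.5(1−q), giving q = 23/39.
Since Alice is indifferent in equilibrium, Alice's expected payoff equals the payoff from either row against (23/39, 16/39). Using Invest: −2(23/39) + 6(16/39) = 50/39.

50/39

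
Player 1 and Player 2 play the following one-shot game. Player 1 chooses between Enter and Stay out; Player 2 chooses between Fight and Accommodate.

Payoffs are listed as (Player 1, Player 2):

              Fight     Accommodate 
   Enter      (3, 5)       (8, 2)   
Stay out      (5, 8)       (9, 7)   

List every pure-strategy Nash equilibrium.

(Enter, Fight): Player 1 prefers Stay out (5 > 3) — not an equilibrium.
(Enter, Accommodate): Player 1 prefers Stay out (9 > 8); Player 2 prefers Fight (5 > 2) — not an equilibrium.
(Stay out, Fight): Player 1 gets 5 ≥ 3 from Enter, and Player 2 gets 8 ≥ 7 from Accommodate — Nash equilibrium.
(Stay out, Accommodate): Player 2 prefers Fight (8 > 7) — not an equilibrium.

(Stay out, Fight)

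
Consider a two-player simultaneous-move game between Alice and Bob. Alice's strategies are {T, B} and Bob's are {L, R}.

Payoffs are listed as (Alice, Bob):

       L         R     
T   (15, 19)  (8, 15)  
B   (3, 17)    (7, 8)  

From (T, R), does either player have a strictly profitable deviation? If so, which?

Alice at (T, R) earns 8; deviating to B yields 7 — not better.
Bob earns 15; deviating to L yields 19 — a strict improvement.
Only Bob has a strictly profitable deviation.

Bob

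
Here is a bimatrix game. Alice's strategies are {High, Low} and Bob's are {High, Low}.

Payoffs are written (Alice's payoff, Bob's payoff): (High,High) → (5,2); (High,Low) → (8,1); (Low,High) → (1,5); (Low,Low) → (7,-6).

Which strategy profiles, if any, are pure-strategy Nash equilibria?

(High, High)

(High, High): Alice gets 5 ≥ 1 from Low, and Bob gets 2 ≥ 1 from Low — Nash equilibrium.
(High, Low): Bob prefers High (2 > 1) — not an equilibrium.
(Low, High): Alice prefers High (5 > 1) — not an equilibrium.
(Low, Low): Alice prefers High (8 > 7); Bob prefers High (5 > -6) — not an equilibrium.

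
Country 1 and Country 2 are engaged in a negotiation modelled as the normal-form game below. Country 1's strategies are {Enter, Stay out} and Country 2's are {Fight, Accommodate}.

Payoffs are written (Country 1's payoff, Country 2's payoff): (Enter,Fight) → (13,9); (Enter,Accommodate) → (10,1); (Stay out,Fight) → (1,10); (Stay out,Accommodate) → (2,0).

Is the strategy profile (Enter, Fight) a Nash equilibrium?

At (Enter, Fight), Country 1 earns 13; switching to Stay out would give 1, so Country 1 has no profitable deviation.
Country 2 earns 9; switching to Accommodate would give 1, so Country 2 has no profitable deviation.
Neither player can gain by a unilateral deviation, so this profile is a Nash equilibrium.

Yes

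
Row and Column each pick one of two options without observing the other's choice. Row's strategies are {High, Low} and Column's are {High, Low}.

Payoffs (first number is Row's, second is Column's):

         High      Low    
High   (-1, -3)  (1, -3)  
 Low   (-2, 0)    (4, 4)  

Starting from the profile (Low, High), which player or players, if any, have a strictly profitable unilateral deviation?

Row at (Low, High) earns -2; deviating to High yields -1 — a strict improvement.
Column earns 0; deviating to Low yields 4 — a strict improvement.
Both Row and Column have strictly profitable deviations.

Both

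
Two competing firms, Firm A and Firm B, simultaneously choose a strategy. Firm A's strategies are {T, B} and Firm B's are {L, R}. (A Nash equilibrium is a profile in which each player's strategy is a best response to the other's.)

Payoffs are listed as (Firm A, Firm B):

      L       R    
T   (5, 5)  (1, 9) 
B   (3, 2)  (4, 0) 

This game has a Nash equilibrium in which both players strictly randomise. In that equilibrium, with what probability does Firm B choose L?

3/5

Let q be the probability that Firm B plays L. In a completely mixed equilibrium, Firm A must be indifferent between T and B.
Firm A's expected payoff from T is 5q + (1−q); from B it is 3q + 4(1−q).
Setting these equal: 4q + 1 = −q + 4, so q = 3/5.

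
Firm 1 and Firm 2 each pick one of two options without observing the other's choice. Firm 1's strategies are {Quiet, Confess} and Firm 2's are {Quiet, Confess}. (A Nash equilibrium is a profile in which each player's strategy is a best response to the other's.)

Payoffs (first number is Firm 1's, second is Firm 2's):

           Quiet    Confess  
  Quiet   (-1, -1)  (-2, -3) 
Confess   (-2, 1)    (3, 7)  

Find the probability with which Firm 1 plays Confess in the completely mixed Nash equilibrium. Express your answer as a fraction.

Let x be the probability that Firm 1 plays Quiet. In a completely mixed equilibrium, Firm 2 must be indifferent between Quiet and Confess.
Firm 2's expected payoff from Quiet is −x + (1−x); from Confess it is −3x + 7(1−x).
Setting these equal: −2x + 1 = −10x + 7, so x = 3/4.
Therefore Firm 1 plays Confess with probability 1 − 3/4 = 1/4.

1/4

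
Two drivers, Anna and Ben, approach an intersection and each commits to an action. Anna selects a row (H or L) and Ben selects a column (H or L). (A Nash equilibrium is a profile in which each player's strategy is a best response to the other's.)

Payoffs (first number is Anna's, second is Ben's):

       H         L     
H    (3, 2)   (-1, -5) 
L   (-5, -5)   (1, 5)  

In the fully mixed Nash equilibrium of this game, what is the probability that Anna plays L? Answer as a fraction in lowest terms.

7/17

Let p be the probability that Anna plays H. In a completely mixed equilibrium, Ben must be indifferent between H and L.
Ben's expected payoff from H is 2p − 5(1−p); from L it is −5p + 5(1−p).
Setting these equal: 7p − 5 = −10p + 5, so p = 10/17.
Therefore Anna plays L with probability 1 − 10/17 = 7/17.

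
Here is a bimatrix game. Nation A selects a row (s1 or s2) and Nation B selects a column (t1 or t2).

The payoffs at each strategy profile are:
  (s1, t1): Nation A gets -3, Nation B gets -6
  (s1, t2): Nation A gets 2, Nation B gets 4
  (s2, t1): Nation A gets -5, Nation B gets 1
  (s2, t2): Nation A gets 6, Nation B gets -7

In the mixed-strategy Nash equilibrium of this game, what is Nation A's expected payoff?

First find y, the probability Nation B plays t1, from Nation A's indifference between s1 and s2: −3y + 2(1−y) = −5y + 6(1−y), giving y = 2/3.
Since Nation A is indifferent in equilibrium, Nation A's expected payoff equals the payoff from either row against (2/3, 1/3). Using s1: −3(2/3) + 2(1/3) = -4/3.

-4/3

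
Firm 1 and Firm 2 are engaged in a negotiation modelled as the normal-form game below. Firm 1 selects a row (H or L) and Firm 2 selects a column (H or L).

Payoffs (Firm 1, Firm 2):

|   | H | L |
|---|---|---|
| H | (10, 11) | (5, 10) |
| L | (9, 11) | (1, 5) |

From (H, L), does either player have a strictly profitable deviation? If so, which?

Firm 2

Firm 1 at (H, L) earns 5; deviating to L yields 1 — not better.
Firm 2 earns 10; deviating to H yields 11 — a strict improvement.
Only Firm 2 has a strictly profitable deviation.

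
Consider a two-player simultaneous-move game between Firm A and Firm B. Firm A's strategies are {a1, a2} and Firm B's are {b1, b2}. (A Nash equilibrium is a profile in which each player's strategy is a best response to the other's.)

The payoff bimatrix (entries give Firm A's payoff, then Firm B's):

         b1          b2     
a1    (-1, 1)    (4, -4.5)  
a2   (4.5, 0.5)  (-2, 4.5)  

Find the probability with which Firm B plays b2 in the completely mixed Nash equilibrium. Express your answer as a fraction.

11/23

Let c be the probability that Firm B plays b1. In a completely mixed equilibrium, Firm A must be indifferent between a1 and a2.
Firm A's expected payoff from a1 is −c + 4(1−c); from a2 it is 4.5c − 2(1−c).
Setting these equal: −5c + 4 = 6.5c − 2, so c = 12/23.
Therefore Firm B plays b2 with probability 1 − 12/23 = 11/23.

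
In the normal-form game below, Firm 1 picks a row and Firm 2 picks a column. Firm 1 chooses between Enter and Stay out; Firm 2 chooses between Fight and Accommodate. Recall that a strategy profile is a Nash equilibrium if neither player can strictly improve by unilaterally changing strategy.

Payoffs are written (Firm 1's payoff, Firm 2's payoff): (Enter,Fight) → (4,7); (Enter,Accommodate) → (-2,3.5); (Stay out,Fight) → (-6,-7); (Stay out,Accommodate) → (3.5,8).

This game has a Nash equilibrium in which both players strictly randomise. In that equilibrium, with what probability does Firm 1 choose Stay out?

7/37

Let x be the probability that Firm 1 plays Enter. In a completely mixed equilibrium, Firm 2 must be indifferent between Fight and Accommodate.
Firm 2's expected payoff from Fight is 7x − 7(1−x); from Accommodate it is 3.5x + 8(1−x).
Setting these equal: 14x − 7 = −4.5x + 8, so x = 30/37.
Therefore Firm 1 plays Stay out with probability 1 − 30/37 = 7/37.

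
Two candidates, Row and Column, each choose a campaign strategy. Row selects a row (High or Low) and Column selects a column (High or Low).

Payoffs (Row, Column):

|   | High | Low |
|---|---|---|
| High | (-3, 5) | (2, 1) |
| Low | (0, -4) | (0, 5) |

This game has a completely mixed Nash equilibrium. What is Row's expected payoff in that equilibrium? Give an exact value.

0

First find y, the probability Column plays High, from Row's indifference between High and Low: −3y + 2(1−y) = 0, giving y = 2/5.
Since Row is indifferent in equilibrium, Row's expected payoff equals the payoff from either row against (2/5, 3/5). Using High: −3(2/5) + 2(3/5) = 0.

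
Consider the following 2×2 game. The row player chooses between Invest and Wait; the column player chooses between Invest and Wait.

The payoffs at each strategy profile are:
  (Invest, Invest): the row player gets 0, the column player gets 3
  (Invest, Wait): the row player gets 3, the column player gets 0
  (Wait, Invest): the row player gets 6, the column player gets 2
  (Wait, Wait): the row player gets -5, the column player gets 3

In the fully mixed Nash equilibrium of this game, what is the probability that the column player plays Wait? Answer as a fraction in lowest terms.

Let y be the probability that the column player plays Invest. In a completely mixed equilibrium, the row player must be indifferent between Invest and Wait.
The row player's expected payoff from Invest is 3(1−y); from Wait it is 6y − 5(1−y).
Setting these equal: −3y + 3 = 11y − 5, so y = 4/7.
Therefore the column player plays Wait with probability 1 − 4/7 = 3/7.

3/7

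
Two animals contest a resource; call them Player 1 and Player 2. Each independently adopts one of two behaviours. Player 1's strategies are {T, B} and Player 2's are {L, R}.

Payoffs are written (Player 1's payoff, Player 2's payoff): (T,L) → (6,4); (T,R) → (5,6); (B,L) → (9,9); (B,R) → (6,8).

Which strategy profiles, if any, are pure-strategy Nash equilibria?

(B, L)

(T, L): Player 1 prefers B (9 > 6); Player 2 prefers R (6 > 4) — not an equilibrium.
(T, R): Player 1 prefers B (6 > 5) — not an equilibrium.
(B, L): Player 1 gets 9 ≥ 6 from T, and Player 2 gets 9 ≥ 8 from R — Nash equilibrium.
(B, R): Player 2 prefers L (9 > 8) — not an equilibrium.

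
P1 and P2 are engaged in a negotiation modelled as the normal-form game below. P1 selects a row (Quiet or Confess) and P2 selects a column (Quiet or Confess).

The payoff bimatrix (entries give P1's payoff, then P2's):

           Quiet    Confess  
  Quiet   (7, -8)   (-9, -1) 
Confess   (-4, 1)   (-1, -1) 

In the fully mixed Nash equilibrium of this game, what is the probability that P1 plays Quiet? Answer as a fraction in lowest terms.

Let x be the probability that P1 plays Quiet. In a completely mixed equilibrium, P2 must be indifferent between Quiet and Confess.
P2's expected payoff from Quiet is −8x + (1−x); from Confess it is −x − (1−x).
Setting these equal: −9x + 1 = -1, so x = 2/9.

2/9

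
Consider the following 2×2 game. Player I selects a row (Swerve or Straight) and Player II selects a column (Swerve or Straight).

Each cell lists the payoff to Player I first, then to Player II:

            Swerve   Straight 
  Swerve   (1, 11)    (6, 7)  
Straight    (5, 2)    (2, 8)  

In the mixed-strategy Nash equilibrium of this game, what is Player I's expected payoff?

First find y, the probability Player II plays Swerve, from Player I's indifference between Swerve and Straight: y + 6(1−y) = 5y + 2(1−y), giving y = 1/2.
Since Player I is indifferent in equilibrium, Player I's expected payoff equals the payoff from either row against (1/2, 1/2). Using Swerve: (1/2) + 6(1/2) = 7/2.

7/2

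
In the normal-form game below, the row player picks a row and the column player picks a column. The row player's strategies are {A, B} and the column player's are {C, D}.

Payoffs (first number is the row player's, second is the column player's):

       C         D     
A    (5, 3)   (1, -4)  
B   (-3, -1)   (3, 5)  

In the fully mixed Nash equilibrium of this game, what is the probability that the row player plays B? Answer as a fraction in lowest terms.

Let r be the probability that the row player plays A. In a completely mixed equilibrium, the column player must be indifferent between C and D.
The column player's expected payoff from C is 3r − (1−r); from D it is −4r + 5(1−r).
Setting these equal: 4r − 1 = −9r + 5, so r = 6/13.
Therefore the row player plays B with probability 1 − 6/13 = 7/13.

7/13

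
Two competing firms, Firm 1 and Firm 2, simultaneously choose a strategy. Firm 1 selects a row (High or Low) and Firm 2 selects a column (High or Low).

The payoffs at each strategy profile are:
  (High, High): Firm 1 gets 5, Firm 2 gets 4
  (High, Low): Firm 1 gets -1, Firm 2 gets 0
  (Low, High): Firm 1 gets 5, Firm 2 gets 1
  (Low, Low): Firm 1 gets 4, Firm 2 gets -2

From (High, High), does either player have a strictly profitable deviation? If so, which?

Firm 1 at (High, High) earns 5; deviating to Low yields 5 — not better.
Firm 2 earns 4; deviating to Low yields 0 — not better.
Neither player can strictly improve; the profile is a Nash equilibrium.

Neither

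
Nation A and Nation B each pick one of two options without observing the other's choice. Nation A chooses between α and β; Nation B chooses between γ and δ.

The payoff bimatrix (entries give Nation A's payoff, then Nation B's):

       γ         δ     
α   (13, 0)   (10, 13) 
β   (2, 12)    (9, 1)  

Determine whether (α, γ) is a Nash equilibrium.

No

At (α, γ), Nation A earns 13; switching to β would give 2, so Nation A has no profitable deviation.
Nation B earns 0; switching to δ would give 13, so Nation B would deviate.
Since at least one player can profitably deviate, this is not a Nash equilibrium.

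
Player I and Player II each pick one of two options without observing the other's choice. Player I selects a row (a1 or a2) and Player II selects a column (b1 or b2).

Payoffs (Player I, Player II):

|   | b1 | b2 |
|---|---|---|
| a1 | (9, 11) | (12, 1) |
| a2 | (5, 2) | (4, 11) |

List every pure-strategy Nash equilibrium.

(a1, b1)

(a1, b1): Player I gets 9 ≥ 5 from a2, and Player II gets 11 ≥ 1 from b2 — Nash equilibrium.
(a1, b2): Player II prefers b1 (11 > 1) — not an equilibrium.
(a2, b1): Player I prefers a1 (9 > 5); Player II prefers b2 (11 > 2) — not an equilibrium.
(a2, b2): Player I prefers a1 (12 > 4) — not an equilibrium.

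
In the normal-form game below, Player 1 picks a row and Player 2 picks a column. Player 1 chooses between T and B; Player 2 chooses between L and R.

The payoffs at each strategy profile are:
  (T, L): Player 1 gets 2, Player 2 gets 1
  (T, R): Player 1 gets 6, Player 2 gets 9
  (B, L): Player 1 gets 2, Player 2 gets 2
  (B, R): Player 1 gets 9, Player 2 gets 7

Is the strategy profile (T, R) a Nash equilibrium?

At (T, R), Player 1 earns 6; switching to B would give 9, so Player 1 would deviate.
Player 2 earns 9; switching to L would give 1, so Player 2 has no profitable deviation.
Since at least one player can profitably deviate, this is not a Nash equilibrium.

No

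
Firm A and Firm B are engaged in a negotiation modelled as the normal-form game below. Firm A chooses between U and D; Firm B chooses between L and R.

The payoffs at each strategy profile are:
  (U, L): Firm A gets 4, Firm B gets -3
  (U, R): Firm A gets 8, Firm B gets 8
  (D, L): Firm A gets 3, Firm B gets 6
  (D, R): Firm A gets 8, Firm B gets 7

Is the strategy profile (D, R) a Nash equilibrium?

Yes

At (D, R), Firm A earns 8; switching to U would give 8, so Firm A has no profitable deviation.
Firm B earns 7; switching to L would give 6, so Firm B has no profitable deviation.
Neither player can gain by a unilateral deviation, so this profile is a Nash equilibrium.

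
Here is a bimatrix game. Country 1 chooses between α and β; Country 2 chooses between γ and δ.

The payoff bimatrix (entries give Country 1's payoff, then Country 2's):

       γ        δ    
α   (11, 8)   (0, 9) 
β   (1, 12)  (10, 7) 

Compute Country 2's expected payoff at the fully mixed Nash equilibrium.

First find x, the probability Country 1 plays α, from Country 2's indifference between γ and δ: 8x + 12(1−x) = 9x + 7(1−x), giving x = 5/6.
Since Country 2 is indifferent in equilibrium, Country 2's expected payoff equals the payoff from either column against (5/6, 1/6). Using γ: 8(5/6) + 12(1/6) = 26/3.

26/3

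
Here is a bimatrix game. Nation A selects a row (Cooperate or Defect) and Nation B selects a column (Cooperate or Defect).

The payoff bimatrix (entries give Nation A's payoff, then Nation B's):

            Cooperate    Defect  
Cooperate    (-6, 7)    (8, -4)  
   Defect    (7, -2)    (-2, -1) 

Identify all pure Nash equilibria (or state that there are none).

(Cooperate, Cooperate): Nation A prefers Defect (7 > -6) — not an equilibrium.
(Cooperate, Defect): Nation B prefers Cooperate (7 > -4) — not an equilibrium.
(Defect, Cooperate): Nation B prefers Defect (-1 > -2) — not an equilibrium.
(Defect, Defect): Nation A prefers Cooperate (8 > -2) — not an equilibrium.

none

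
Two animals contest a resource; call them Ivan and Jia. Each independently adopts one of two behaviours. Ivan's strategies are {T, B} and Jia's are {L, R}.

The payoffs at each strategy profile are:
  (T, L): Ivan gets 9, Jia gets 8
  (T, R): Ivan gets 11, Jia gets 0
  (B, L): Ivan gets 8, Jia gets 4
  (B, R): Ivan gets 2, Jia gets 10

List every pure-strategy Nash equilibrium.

(T, L)

(T, L): Ivan gets 9 ≥ 8 from B, and Jia gets 8 ≥ 0 from R — Nash equilibrium.
(T, R): Jia prefers L (8 > 0) — not an equilibrium.
(B, L): Ivan prefers T (9 > 8); Jia prefers R (10 > 4) — not an equilibrium.
(B, R): Ivan prefers T (11 > 2) — not an equilibrium.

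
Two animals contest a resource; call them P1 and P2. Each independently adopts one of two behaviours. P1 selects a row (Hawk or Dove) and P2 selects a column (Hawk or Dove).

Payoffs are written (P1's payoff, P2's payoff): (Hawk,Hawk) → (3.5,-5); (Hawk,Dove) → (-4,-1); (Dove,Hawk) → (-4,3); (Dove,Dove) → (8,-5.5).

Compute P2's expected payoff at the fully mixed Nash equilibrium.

-61/25

First find p, the probability P1 plays Hawk, from P2's indifference between Hawk and Dove: −5p + 3(1−p) = −p − 5.5(1−p), giving p = 17/25.
Since P2 is indifferent in equilibrium, P2's expected payoff equals the payoff from either column against (17/25, 8/25). Using Hawk: −5(17/25) + 3(8/25) = -61/25.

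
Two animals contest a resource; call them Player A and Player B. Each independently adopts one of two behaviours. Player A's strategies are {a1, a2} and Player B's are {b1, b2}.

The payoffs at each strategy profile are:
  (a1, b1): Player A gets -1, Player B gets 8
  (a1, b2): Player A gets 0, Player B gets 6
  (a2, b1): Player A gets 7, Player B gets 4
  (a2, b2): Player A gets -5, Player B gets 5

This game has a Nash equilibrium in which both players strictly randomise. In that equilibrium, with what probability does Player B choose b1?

5/13

Let c be the probability that Player B plays b1. In a completely mixed equilibrium, Player A must be indifferent between a1 and a2.
Player A's expected payoff from a1 is −c; from a2 it is 7c − 5(1−c).
Setting these equal: −c = 12c − 5, so c = 5/13.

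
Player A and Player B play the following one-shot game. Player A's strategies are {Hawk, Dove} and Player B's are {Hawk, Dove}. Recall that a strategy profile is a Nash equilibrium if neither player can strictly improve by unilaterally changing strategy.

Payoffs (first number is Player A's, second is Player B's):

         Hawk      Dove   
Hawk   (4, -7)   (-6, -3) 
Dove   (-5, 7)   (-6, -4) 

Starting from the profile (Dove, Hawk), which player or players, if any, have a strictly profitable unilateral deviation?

Player A at (Dove, Hawk) earns -5; deviating to Hawk yields 4 — a strict improvement.
Player B earns 7; deviating to Dove yields -4 — not better.
Only Player A has a strictly profitable deviation.

Player A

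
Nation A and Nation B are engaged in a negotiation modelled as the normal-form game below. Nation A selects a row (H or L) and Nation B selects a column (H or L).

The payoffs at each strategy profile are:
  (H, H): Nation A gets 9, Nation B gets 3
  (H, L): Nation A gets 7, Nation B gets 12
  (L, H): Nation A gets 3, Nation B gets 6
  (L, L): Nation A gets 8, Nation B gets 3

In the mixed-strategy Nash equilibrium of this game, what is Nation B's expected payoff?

First find p, the probability Nation A plays H, from Nation B's indifference between H and L: 3p + 6(1−p) = 12p + 3(1−p), giving p = 1/4.
Since Nation B is indifferent in equilibrium, Nation B's expected payoff equals the payoff from either column against (1/4, 3/4). Using H: 3(1/4) + 6(3/4) = 21/4.

21/4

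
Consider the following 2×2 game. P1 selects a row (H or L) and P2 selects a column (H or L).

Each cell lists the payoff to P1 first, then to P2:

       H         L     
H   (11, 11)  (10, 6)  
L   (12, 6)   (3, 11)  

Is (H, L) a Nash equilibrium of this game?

No

At (H, L), P1 earns 10; switching to L would give 3, so P1 has no profitable deviation.
P2 earns 6; switching to H would give 11, so P2 would deviate.
Since at least one player can profitably deviate, this is not a Nash equilibrium.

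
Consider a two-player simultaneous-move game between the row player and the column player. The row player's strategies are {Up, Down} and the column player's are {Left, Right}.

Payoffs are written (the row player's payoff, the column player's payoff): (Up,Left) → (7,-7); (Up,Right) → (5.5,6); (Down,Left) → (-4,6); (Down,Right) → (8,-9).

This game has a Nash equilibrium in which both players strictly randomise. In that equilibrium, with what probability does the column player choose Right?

Let y be the probability that the column player plays Left. In a completely mixed equilibrium, the row player must be indifferent between Up and Down.
The row player's expected payoff from Up is 7y + 5.5(1−y); from Down it is −4y + 8(1−y).
Setting these equal: 1.5y + 5.5 = −12y + 8, so y = 5/27.
Therefore the column player plays Right with probability 1 − 5/27 = 22/27.

22/27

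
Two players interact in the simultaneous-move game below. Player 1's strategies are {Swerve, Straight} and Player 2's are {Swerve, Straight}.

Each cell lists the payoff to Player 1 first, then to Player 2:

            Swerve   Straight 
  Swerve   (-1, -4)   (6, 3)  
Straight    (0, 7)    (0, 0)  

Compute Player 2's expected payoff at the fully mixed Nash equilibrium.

3/2

First find x, the probability Player 1 plays Swerve, from Player 2's indifference between Swerve and Straight: −4x + 7(1−x) = 3x, giving x = 1/2.
Since Player 2 is indifferent in equilibrium, Player 2's expected payoff equals the payoff from either column against (1/2, 1/2). Using Swerve: −4(1/2) + 7(1/2) = 3/2.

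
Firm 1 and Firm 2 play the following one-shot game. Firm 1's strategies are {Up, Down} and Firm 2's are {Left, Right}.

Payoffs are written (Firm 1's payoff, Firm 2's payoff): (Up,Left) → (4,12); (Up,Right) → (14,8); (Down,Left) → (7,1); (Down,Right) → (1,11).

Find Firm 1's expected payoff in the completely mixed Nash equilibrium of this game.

47/8

First find q, the probability Firm 2 plays Left, from Firm 1's indifference between Up and Down: 4q + 14(1−q) = 7q + (1−q), giving q = 13/16.
Since Firm 1 is indifferent in equilibrium, Firm 1's expected payoff equals the payoff from either row against (13/16, 3/16). Using Up: 4(13/16) + 14(3/16) = 47/8.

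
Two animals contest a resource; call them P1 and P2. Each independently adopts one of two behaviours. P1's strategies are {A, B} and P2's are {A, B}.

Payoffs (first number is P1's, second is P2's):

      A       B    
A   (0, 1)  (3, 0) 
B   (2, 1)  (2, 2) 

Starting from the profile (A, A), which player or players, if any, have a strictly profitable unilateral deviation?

P1

P1 at (A, A) earns 0; deviating to B yields 2 — a strict improvement.
P2 earns 1; deviating to B yields 0 — not better.
Only P1 has a strictly profitable deviation.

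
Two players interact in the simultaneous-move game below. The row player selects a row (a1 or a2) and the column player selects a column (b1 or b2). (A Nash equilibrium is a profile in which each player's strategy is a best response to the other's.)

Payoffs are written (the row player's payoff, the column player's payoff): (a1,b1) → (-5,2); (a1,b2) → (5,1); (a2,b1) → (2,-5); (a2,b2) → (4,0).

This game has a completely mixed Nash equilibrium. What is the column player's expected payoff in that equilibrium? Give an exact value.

First find x, the probability the row player plays a1, from the column player's indifference between b1 and b2: 2x − 5(1−x) = x, giving x = 5/6.
Since the column player is indifferent in equilibrium, the column player's expected payoff equals the payoff from either column against (5/6, 1/6). Using b1: 2(5/6) − 5(1/6) = 5/6.

5/6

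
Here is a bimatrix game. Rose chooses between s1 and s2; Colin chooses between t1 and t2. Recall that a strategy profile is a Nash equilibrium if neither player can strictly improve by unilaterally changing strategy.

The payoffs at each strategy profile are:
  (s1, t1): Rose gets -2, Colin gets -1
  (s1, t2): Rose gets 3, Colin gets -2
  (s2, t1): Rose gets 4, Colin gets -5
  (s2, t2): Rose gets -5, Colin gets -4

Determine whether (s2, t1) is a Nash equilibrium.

At (s2, t1), Rose earns 4; switching to s1 would give -2, so Rose has no profitable deviation.
Colin earns -5; switching to t2 would give -4, so Colin would deviate.
Since at least one player can profitably deviate, this is not a Nash equilibrium.

No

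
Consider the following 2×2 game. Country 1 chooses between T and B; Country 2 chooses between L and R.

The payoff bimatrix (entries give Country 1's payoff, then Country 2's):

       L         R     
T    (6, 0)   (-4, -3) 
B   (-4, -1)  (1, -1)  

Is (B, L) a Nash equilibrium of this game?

No

At (B, L), Country 1 earns -4; switching to T would give 6, so Country 1 would deviate.
Country 2 earns -1; switching to R would give -1, so Country 2 has no profitable deviation.
Since at least one player can profitably deviate, this is not a Nash equilibrium.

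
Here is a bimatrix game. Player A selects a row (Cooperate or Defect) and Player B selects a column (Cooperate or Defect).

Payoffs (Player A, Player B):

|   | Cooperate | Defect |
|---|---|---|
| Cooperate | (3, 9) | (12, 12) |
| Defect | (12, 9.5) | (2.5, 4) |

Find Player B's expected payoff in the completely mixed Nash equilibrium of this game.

First find x, the probability Player A plays Cooperate, from Player B's indifference between Cooperate and Defect: 9x + 9.5(1−x) = 12x + 4(1−x), giving x = 11/17.
Since Player B is indifferent in equilibrium, Player B's expected payoff equals the payoff from either column against (11/17, 6/17). Using Cooperate: 9(11/17) + 9.5(6/17) = 156/17.

156/17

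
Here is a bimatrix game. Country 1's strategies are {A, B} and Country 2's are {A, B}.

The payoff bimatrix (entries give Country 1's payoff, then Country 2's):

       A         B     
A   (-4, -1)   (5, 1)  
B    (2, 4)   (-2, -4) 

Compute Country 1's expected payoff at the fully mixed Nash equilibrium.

First find y, the probability Country 2 plays A, from Country 1's indifference between A and B: −4y + 5(1−y) = 2y − 2(1−y), giving y = 7/13.
Since Country 1 is indifferent in equilibrium, Country 1's expected payoff equals the payoff from either row against (7/13, 6/13). Using A: −4(7/13) + 5(6/13) = 2/13.

2/13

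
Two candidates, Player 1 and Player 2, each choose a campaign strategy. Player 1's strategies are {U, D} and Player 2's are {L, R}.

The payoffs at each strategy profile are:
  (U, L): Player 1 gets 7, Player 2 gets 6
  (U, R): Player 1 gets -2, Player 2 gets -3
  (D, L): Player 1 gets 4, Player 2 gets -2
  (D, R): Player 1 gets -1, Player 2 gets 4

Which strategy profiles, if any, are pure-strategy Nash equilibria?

(U, L) and (D, R)

(U, L): Player 1 gets 7 ≥ 4 from D, and Player 2 gets 6 ≥ -3 from R — Nash equilibrium.
(U, R): Player 1 prefers D (-1 > -2); Player 2 prefers L (6 > -3) — not an equilibrium.
(D, L): Player 1 prefers U (7 > 4); Player 2 prefers R (4 > -2) — not an equilibrium.
(D, R): Player 1 gets -1 ≥ -2 from U, and Player 2 gets 4 ≥ -2 from L — Nash equilibrium.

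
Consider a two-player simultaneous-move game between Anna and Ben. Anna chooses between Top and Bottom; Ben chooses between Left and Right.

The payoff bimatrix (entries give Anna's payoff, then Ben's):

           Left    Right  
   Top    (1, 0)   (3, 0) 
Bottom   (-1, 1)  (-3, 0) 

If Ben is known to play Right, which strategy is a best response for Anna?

Against Right, Anna earns 3 from Top and -3 from Bottom.
So Top is the best response.

Top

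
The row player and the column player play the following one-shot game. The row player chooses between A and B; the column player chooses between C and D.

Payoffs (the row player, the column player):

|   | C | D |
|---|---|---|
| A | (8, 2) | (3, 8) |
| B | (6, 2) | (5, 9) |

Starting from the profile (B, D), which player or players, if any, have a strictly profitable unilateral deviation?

Neither

The row player at (B, D) earns 5; deviating to A yields 3 — not better.
The column player earns 9; deviating to C yields 2 — not better.
Neither player can strictly improve; the profile is a Nash equilibrium.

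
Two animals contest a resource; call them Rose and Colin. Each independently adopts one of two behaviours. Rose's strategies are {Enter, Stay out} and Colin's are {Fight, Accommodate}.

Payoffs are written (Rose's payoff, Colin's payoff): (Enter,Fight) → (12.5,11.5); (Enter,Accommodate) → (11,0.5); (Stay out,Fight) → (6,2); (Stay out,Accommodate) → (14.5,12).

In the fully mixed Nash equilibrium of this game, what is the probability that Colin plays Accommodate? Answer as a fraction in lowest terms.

13/20

Let c be the probability that Colin plays Fight. In a completely mixed equilibrium, Rose must be indifferent between Enter and Stay out.
Rose's expected payoff from Enter is 12.5c + 11(1−c); from Stay out it is 6c + 14.5(1−c).
Setting these equal: 1.5c + 11 = −8.5c + 14.5, so c = 7/20.
Therefore Colin plays Accommodate with probability 1 − 7/20 = 13/20.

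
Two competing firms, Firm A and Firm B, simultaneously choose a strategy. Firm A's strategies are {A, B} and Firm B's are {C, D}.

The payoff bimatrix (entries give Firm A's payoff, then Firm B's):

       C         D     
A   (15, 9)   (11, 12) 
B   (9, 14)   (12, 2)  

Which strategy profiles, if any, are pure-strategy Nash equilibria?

(A, C): Firm B prefers D (12 > 9) — not an equilibrium.
(A, D): Firm A prefers B (12 > 11) — not an equilibrium.
(B, C): Firm A prefers A (15 > 9) — not an equilibrium.
(B, D): Firm B prefers C (14 > 2) — not an equilibrium.

none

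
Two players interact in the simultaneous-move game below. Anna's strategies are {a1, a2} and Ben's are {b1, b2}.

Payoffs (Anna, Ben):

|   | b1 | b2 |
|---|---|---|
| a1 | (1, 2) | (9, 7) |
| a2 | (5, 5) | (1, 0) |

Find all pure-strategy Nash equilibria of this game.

(a1, b2) and (a2, b1)

(a1, b1): Anna prefers a2 (5 > 1); Ben prefers b2 (7 > 2) — not an equilibrium.
(a1, b2): Anna gets 9 ≥ 1 from a2, and Ben gets 7 ≥ 2 from b1 — Nash equilibrium.
(a2, b1): Anna gets 5 ≥ 1 from a1, and Ben gets 5 ≥ 0 from b2 — Nash equilibrium.
(a2, b2): Anna prefers a1 (9 > 1); Ben prefers b1 (5 > 0) — not an equilibrium.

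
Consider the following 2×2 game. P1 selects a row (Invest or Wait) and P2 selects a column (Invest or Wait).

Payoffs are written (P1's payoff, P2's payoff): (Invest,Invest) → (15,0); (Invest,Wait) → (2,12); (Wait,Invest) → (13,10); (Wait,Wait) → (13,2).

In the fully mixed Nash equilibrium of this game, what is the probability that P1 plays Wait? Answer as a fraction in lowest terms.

Let r be the probability that P1 plays Invest. In a completely mixed equilibrium, P2 must be indifferent between Invest and Wait.
P2's expected payoff from Invest is 10(1−r); from Wait it is 12r + 2(1−r).
Setting these equal: −10r + 10 = 10r + 2, so r = 2/5.
Therefore P1 plays Wait with probability 1 − 2/5 = 3/5.

3/5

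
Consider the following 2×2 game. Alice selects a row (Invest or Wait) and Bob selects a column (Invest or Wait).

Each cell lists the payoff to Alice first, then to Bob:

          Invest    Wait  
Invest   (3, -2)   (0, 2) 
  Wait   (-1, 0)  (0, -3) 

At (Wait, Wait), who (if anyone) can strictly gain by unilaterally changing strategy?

Bob

Alice at (Wait, Wait) earns 0; deviating to Invest yields 0 — not better.
Bob earns -3; deviating to Invest yields 0 — a strict improvement.
Only Bob has a strictly profitable deviation.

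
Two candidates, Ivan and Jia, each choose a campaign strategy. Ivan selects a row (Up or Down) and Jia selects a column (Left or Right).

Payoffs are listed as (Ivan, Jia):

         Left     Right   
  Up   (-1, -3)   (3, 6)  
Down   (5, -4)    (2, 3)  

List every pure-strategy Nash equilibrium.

(Up, Left): Ivan prefers Down (5 > -1); Jia prefers Right (6 > -3) — not an equilibrium.
(Up, Right): Ivan gets 3 ≥ 2 from Down, and Jia gets 6 ≥ -3 from Left — Nash equilibrium.
(Down, Left): Jia prefers Right (3 > -4) — not an equilibrium.
(Down, Right): Ivan prefers Up (3 > 2) — not an equilibrium.

(Up, Right)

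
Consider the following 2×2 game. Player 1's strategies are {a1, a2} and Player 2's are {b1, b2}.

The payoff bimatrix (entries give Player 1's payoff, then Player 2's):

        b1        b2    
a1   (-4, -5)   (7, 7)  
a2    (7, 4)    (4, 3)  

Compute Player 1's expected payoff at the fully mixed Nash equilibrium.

First find y, the probability Player 2 plays b1, from Player 1's indifference between a1 and a2: −4y + 7(1−y) = 7y + 4(1−y), giving y = 3/14.
Since Player 1 is indifferent in equilibrium, Player 1's expected payoff equals the payoff from either row against (3/14, 11/14). Using a1: −4(3/14) + 7(11/14) = 65/14.

65/14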